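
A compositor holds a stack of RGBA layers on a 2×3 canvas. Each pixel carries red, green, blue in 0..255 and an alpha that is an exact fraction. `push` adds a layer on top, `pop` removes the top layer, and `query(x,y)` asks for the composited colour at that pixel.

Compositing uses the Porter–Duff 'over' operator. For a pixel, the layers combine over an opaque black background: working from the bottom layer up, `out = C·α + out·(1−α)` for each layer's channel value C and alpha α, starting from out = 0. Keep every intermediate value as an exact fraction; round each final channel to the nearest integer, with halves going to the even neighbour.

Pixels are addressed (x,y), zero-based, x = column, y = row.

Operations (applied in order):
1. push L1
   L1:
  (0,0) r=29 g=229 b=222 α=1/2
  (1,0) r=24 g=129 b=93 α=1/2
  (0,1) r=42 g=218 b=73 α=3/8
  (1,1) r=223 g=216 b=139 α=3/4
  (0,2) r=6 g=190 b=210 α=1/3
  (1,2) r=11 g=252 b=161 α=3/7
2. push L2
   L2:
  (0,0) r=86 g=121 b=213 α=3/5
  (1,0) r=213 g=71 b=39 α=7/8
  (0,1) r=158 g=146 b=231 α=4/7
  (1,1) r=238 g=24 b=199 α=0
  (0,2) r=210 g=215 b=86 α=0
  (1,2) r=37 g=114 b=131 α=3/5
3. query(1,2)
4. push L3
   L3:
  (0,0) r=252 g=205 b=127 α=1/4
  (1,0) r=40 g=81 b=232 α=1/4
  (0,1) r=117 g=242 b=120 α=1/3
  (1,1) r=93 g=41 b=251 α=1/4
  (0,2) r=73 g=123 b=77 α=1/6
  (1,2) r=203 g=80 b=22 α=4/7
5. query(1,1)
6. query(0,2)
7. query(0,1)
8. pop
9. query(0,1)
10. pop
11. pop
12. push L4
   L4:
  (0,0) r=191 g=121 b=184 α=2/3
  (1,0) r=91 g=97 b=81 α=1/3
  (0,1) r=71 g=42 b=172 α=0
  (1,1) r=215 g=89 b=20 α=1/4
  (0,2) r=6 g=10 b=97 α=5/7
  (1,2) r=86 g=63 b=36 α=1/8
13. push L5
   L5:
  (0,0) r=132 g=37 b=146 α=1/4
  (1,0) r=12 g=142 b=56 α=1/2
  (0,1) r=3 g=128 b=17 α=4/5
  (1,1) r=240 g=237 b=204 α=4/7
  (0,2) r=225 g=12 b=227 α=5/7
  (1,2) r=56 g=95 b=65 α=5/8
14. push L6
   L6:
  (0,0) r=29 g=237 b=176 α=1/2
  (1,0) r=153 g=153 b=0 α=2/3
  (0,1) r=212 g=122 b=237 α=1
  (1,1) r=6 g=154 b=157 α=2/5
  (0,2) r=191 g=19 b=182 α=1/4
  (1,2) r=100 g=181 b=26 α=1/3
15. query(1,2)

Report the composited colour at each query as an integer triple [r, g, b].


query (1,2) [L1,L2] — begin 0,0,0
L1 α=3/7: [33/7, 108, 69]
L2 α=3/5: [843/35, 558/5, 531/5]
→ [24, 112, 106]

(1,1) stack=L1,L2,L3; from [0,0,0]:
after L1 α=3/4: [669/4, 162, 417/4]
after L2 α=0: [669/4, 162, 417/4]
after L3 α=1/4: [2379/16, 527/4, 2255/16]
= [149, 132, 141]

query (0,2) [L1,L2,L3] — begin 0,0,0
after L1 α=1/3: [2, 190/3, 70]
after L2 α=0: [2, 190/3, 70]
after L3 α=1/6: [83/6, 1319/18, 427/6]
rounded: [14, 73, 71]

(0,1) stack=L1,L2,L3; from [0,0,0]:
after L1 α=3/8: [63/4, 327/4, 219/8]
after L2 α=4/7: [2717/28, 3317/28, 8049/56]
after L3 α=1/3: [4355/42, 2235/14, 3803/28]
→ [104, 160, 136]

query (0,1) [L1,L2] — begin 0,0,0
L1 α=3/8: [63/4, 327/4, 219/8]
L2 α=4/7: [2717/28, 3317/28, 8049/56]
= [97, 118, 144]

query (1,2) [L4,L5,L6] — begin 0,0,0
L4 α=1/8: [43/4, 63/8, 9/2]
L5 α=5/8: [1249/32, 3989/64, 677/16]
L6 α=1/3: [2849/48, 9781/96, 295/8]
→ [59, 102, 37]


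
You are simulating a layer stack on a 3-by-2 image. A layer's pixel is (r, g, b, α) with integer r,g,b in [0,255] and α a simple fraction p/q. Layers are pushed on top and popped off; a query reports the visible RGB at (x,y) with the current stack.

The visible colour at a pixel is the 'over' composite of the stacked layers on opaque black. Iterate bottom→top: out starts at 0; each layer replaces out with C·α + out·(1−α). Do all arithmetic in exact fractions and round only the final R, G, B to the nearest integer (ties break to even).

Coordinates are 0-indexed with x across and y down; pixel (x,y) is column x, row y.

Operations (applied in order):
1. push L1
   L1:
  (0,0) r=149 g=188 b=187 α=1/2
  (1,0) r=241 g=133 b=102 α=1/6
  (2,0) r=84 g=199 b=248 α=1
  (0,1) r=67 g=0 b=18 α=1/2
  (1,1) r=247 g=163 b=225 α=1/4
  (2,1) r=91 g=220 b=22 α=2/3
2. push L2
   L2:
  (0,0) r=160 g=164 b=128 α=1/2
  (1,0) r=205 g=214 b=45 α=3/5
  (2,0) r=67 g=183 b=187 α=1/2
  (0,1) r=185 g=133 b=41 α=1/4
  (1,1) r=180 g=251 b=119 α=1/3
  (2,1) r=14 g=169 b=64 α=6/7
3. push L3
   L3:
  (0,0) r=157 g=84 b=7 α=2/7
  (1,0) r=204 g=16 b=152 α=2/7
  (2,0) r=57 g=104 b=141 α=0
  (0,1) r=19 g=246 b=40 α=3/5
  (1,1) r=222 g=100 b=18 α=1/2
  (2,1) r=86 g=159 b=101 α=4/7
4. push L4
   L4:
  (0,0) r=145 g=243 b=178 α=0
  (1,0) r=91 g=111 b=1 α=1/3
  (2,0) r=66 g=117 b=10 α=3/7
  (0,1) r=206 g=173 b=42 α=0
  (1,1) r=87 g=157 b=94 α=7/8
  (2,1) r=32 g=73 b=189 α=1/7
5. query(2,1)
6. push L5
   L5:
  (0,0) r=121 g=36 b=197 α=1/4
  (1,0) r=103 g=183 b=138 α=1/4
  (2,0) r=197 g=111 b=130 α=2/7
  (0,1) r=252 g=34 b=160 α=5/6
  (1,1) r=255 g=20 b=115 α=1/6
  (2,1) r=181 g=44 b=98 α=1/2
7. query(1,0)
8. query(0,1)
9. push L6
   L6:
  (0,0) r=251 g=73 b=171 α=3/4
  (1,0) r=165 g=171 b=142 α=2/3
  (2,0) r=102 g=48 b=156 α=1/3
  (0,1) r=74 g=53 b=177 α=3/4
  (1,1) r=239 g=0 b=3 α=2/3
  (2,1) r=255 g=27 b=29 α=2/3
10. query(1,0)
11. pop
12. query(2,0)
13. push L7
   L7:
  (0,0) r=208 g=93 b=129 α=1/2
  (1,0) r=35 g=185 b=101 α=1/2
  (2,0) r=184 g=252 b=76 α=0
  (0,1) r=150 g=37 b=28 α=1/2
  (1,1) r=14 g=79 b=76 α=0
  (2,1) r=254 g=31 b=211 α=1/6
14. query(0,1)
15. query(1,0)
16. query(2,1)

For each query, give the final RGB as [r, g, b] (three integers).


query (2,1) [L1,L2,L3,L4] — begin 0,0,0
after L1 α=2/3: [182/3, 440/3, 44/3]
after L2 α=6/7: [62/3, 3482/21, 1196/21]
after L3 α=4/7: [58, 7934/49, 4024/49]
after L4 α=1/7: [380/7, 51181/343, 33405/343]
rounded: [54, 149, 97]

query (1,0) [L1,L2,L3,L4,L5] — begin 0,0,0
L1 α=1/6: [241/6, 133/6, 17]
L2 α=3/5: [2086/15, 2059/15, 169/5]
L3 α=2/7: [3310/21, 2155/21, 473/7]
L4 α=1/3: [8531/63, 6641/63, 953/21]
L5 α=1/4: [5347/42, 2621/21, 1919/28]
→ [127, 125, 69]

at x=0,y=1 over L1,L2,L3,L4,L5:
L1 α=1/2: [67/2, 0, 9]
L2 α=1/4: [571/8, 133/4, 17]
L3 α=3/5: [799/20, 1609/10, 154/5]
L4 α=0: [799/20, 1609/10, 154/5]
L5 α=5/6: [25999/120, 1103/20, 2077/15]
= [217, 55, 138]

query (1,0) [L1,L2,L3,L4,L5,L6] — begin 0,0,0
L1 α=1/6: [241/6, 133/6, 17]
L2 α=3/5: [2086/15, 2059/15, 169/5]
L3 α=2/7: [3310/21, 2155/21, 473/7]
L4 α=1/3: [8531/63, 6641/63, 953/21]
L5 α=1/4: [5347/42, 2621/21, 1919/28]
L6 α=2/3: [19207/126, 9803/63, 9871/84]
rounded: [152, 156, 118]

(2,0) stack=L1,L2,L3,L4,L5; from [0,0,0]:
+L1 (α=1) → [84, 199, 248]
+L2 (α=1/2) → [151/2, 191, 435/2]
+L3 (α=0) → [151/2, 191, 435/2]
+L4 (α=3/7) → [500/7, 1115/7, 900/7]
+L5 (α=2/7) → [5258/49, 7129/49, 6320/49]
→ [107, 145, 129]

at x=0,y=1 over L1,L2,L3,L4,L5,L7:
after L1 α=1/2: [67/2, 0, 9]
after L2 α=1/4: [571/8, 133/4, 17]
after L3 α=3/5: [799/20, 1609/10, 154/5]
after L4 α=0: [799/20, 1609/10, 154/5]
after L5 α=5/6: [25999/120, 1103/20, 2077/15]
after L7 α=1/2: [43999/240, 1843/40, 2497/30]
rounded: [183, 46, 83]

at x=1,y=0 over L1,L2,L3,L4,L5,L7:
after L1 α=1/6: [241/6, 133/6, 17]
after L2 α=3/5: [2086/15, 2059/15, 169/5]
after L3 α=2/7: [3310/21, 2155/21, 473/7]
after L4 α=1/3: [8531/63, 6641/63, 953/21]
after L5 α=1/4: [5347/42, 2621/21, 1919/28]
after L7 α=1/2: [6817/84, 3253/21, 4747/56]
→ [81, 155, 85]

at x=2,y=1 over L1,L2,L3,L4,L5,L7:
+L1 (α=2/3) → [182/3, 440/3, 44/3]
+L2 (α=6/7) → [62/3, 3482/21, 1196/21]
+L3 (α=4/7) → [58, 7934/49, 4024/49]
+L4 (α=1/7) → [380/7, 51181/343, 33405/343]
+L5 (α=1/2) → [1647/14, 66273/686, 67019/686]
+L7 (α=1/6) → [11791/84, 352631/4116, 159947/1372]
→ [140, 86, 117]


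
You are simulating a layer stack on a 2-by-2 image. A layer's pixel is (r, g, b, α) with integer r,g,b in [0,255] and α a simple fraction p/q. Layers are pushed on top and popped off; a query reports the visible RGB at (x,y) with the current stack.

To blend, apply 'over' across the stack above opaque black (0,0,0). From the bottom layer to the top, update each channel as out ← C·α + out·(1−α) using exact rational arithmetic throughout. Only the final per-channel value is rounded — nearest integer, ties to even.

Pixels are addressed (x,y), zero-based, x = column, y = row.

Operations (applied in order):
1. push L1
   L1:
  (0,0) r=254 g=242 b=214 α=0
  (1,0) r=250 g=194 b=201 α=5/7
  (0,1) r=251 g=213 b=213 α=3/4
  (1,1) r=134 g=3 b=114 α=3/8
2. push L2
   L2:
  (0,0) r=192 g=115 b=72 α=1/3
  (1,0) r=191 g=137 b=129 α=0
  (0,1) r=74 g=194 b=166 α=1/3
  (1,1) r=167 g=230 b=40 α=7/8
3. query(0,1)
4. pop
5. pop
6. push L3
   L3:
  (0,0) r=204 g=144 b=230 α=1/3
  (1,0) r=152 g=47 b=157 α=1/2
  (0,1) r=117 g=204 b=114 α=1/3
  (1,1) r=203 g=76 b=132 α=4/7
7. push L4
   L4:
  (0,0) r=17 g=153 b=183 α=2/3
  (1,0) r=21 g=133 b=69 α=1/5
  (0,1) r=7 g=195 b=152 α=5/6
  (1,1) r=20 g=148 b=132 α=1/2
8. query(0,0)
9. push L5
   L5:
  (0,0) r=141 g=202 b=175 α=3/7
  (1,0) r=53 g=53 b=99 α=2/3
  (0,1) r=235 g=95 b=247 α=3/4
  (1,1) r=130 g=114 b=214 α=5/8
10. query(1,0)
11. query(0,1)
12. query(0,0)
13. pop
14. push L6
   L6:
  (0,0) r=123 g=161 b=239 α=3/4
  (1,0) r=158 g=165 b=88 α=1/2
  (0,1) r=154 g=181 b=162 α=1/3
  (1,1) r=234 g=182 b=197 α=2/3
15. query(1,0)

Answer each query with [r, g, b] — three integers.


at x=0,y=1 over L1,L2:
+L1 (α=3/4) → [753/4, 639/4, 639/4]
+L2 (α=1/3) → [901/6, 1027/6, 971/6]
→ [150, 171, 162]

(0,0) stack=L3,L4; from [0,0,0]:
+L3 (α=1/3) → [68, 48, 230/3]
+L4 (α=2/3) → [34, 118, 1328/9]
= [34, 118, 148]

(1,0) stack=L3,L4,L5; from [0,0,0]:
L3 α=1/2: [76, 47/2, 157/2]
L4 α=1/5: [65, 227/5, 383/5]
L5 α=2/3: [57, 757/15, 1373/15]
rounded: [57, 50, 92]

(0,1) stack=L3,L4,L5; from [0,0,0]:
after L3 α=1/3: [39, 68, 38]
after L4 α=5/6: [37/3, 1043/6, 133]
after L5 α=3/4: [538/3, 2753/24, 437/2]
→ [179, 115, 218]

at x=0,y=0 over L3,L4,L5:
+L3 (α=1/3) → [68, 48, 230/3]
+L4 (α=2/3) → [34, 118, 1328/9]
+L5 (α=3/7) → [559/7, 154, 10037/63]
= [80, 154, 159]

query (1,0) [L3,L4,L6] — begin 0,0,0
after L3 α=1/2: [76, 47/2, 157/2]
after L4 α=1/5: [65, 227/5, 383/5]
after L6 α=1/2: [223/2, 526/5, 823/10]
= [112, 105, 82]


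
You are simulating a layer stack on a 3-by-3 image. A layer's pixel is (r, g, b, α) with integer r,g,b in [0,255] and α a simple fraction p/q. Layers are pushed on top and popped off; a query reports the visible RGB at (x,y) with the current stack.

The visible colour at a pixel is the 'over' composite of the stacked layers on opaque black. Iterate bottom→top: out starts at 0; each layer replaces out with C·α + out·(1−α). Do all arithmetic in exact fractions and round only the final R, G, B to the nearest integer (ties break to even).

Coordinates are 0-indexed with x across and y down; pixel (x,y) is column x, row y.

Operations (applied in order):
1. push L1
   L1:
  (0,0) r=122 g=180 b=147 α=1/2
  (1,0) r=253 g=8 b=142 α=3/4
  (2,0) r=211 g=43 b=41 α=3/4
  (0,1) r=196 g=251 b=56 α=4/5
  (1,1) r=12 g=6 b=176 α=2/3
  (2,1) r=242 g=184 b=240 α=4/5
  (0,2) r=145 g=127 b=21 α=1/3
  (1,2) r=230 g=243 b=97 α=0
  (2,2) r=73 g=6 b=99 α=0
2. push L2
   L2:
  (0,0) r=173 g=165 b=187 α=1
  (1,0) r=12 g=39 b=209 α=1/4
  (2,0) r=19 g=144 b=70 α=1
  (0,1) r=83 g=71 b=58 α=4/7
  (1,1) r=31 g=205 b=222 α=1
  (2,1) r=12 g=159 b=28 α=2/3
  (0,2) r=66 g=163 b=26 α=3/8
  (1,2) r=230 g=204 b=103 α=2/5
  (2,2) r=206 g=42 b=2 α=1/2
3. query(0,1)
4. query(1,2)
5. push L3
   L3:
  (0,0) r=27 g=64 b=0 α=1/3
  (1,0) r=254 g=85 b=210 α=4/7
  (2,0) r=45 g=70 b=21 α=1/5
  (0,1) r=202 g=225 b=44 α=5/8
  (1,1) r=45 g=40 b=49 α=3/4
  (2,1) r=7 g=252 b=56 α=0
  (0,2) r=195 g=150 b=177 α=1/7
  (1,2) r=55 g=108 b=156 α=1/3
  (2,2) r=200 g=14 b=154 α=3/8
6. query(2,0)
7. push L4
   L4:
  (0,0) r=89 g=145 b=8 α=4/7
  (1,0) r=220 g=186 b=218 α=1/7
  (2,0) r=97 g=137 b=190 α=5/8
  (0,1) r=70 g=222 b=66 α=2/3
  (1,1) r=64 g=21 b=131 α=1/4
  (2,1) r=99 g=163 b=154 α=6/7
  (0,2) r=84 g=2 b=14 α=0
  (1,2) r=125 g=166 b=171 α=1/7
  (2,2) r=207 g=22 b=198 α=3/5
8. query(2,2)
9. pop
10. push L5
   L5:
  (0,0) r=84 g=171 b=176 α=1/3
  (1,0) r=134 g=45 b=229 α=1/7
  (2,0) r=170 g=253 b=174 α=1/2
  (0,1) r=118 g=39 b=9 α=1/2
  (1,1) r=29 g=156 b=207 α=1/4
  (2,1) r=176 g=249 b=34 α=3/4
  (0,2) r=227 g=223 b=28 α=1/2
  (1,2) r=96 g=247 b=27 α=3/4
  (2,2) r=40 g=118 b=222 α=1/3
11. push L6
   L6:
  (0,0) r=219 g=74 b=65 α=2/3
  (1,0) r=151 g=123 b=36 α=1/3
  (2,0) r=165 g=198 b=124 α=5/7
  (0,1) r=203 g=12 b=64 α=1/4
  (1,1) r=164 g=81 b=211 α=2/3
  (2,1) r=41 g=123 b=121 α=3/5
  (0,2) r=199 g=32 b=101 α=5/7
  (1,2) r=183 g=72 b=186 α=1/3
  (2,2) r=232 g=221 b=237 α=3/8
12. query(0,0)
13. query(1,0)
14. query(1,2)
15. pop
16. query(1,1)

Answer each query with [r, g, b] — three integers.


at x=0,y=1 over L1,L2:
after L1 α=4/5: [784/5, 1004/5, 224/5]
after L2 α=4/7: [4012/35, 4432/35, 1832/35]
→ [115, 127, 52]

at x=1,y=2 over L1,L2:
+L1 (α=0) → [0, 0, 0]
+L2 (α=2/5) → [92, 408/5, 206/5]
rounded: [92, 82, 41]

query (2,0) [L1,L2,L3] — begin 0,0,0
+L1 (α=3/4) → [633/4, 129/4, 123/4]
+L2 (α=1) → [19, 144, 70]
+L3 (α=1/5) → [121/5, 646/5, 301/5]
rounded: [24, 129, 60]

at x=2,y=2 over L1,L2,L3,L4:
+L1 (α=0) → [0, 0, 0]
+L2 (α=1/2) → [103, 21, 1]
+L3 (α=3/8) → [1115/8, 147/8, 467/8]
+L4 (α=3/5) → [3599/20, 411/20, 2843/20]
= [180, 21, 142]

at x=0,y=0 over L1,L2,L3,L5,L6:
+L1 (α=1/2) → [61, 90, 147/2]
+L2 (α=1) → [173, 165, 187]
+L3 (α=1/3) → [373/3, 394/3, 374/3]
+L5 (α=1/3) → [998/9, 1301/9, 1276/9]
+L6 (α=2/3) → [4940/27, 2633/27, 2446/27]
→ [183, 98, 91]

query (1,0) [L1,L2,L3,L5,L6] — begin 0,0,0
L1 α=3/4: [759/4, 6, 213/2]
L2 α=1/4: [2325/16, 57/4, 1057/8]
L3 α=4/7: [23231/112, 1531/28, 1413/8]
L5 α=1/7: [77197/392, 5223/98, 5155/28]
L6 α=1/3: [106793/588, 3750/49, 5659/42]
→ [182, 77, 135]

query (1,2) [L1,L2,L3,L5,L6] — begin 0,0,0
L1 α=0: [0, 0, 0]
L2 α=2/5: [92, 408/5, 206/5]
L3 α=1/3: [239/3, 452/5, 1192/15]
L5 α=3/4: [1103/12, 4157/20, 2407/60]
L6 α=1/3: [2201/18, 4877/30, 7987/90]
→ [122, 163, 89]

query (1,1) [L1,L2,L3,L5] — begin 0,0,0
L1 α=2/3: [8, 4, 352/3]
L2 α=1: [31, 205, 222]
L3 α=3/4: [83/2, 325/4, 369/4]
L5 α=1/4: [307/8, 1599/16, 1935/16]
rounded: [38, 100, 121]


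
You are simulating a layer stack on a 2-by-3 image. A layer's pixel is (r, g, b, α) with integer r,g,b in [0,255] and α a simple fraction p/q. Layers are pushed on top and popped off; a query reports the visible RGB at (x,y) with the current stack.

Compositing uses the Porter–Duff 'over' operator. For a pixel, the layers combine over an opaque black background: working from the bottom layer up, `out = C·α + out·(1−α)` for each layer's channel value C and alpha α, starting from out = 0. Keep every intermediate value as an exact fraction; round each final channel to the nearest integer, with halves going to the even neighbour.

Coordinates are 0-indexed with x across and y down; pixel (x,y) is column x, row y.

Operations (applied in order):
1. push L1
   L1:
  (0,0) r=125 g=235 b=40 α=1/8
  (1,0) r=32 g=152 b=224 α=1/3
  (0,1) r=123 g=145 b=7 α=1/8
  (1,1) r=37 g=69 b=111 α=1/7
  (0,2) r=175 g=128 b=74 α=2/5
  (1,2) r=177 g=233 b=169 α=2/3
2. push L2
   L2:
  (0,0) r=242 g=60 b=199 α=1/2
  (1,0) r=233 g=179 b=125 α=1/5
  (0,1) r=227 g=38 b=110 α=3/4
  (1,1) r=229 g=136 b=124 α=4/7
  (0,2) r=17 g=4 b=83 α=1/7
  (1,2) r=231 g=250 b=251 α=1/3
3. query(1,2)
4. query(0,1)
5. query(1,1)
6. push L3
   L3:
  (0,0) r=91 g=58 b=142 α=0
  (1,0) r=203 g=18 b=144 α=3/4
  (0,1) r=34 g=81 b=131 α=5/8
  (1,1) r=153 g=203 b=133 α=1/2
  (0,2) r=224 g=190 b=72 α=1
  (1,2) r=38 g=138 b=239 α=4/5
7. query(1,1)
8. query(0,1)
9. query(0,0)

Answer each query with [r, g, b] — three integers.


at x=1,y=2 over L1,L2:
+L1 (α=2/3) → [118, 466/3, 338/3]
+L2 (α=1/3) → [467/3, 1682/9, 1429/9]
rounded: [156, 187, 159]

query (0,1) [L1,L2] — begin 0,0,0
+L1 (α=1/8) → [123/8, 145/8, 7/8]
+L2 (α=3/4) → [5571/32, 1057/32, 2647/32]
= [174, 33, 83]

(1,1) stack=L1,L2; from [0,0,0]:
after L1 α=1/7: [37/7, 69/7, 111/7]
after L2 α=4/7: [6523/49, 4015/49, 3805/49]
rounded: [133, 82, 78]

(1,1) stack=L1,L2,L3; from [0,0,0]:
L1 α=1/7: [37/7, 69/7, 111/7]
L2 α=4/7: [6523/49, 4015/49, 3805/49]
L3 α=1/2: [7010/49, 6981/49, 5161/49]
rounded: [143, 142, 105]

at x=0,y=1 over L1,L2,L3:
L1 α=1/8: [123/8, 145/8, 7/8]
L2 α=3/4: [5571/32, 1057/32, 2647/32]
L3 α=5/8: [22153/256, 16131/256, 28901/256]
= [87, 63, 113]

at x=0,y=0 over L1,L2,L3:
after L1 α=1/8: [125/8, 235/8, 5]
after L2 α=1/2: [2061/16, 715/16, 102]
after L3 α=0: [2061/16, 715/16, 102]
→ [129, 45, 102]


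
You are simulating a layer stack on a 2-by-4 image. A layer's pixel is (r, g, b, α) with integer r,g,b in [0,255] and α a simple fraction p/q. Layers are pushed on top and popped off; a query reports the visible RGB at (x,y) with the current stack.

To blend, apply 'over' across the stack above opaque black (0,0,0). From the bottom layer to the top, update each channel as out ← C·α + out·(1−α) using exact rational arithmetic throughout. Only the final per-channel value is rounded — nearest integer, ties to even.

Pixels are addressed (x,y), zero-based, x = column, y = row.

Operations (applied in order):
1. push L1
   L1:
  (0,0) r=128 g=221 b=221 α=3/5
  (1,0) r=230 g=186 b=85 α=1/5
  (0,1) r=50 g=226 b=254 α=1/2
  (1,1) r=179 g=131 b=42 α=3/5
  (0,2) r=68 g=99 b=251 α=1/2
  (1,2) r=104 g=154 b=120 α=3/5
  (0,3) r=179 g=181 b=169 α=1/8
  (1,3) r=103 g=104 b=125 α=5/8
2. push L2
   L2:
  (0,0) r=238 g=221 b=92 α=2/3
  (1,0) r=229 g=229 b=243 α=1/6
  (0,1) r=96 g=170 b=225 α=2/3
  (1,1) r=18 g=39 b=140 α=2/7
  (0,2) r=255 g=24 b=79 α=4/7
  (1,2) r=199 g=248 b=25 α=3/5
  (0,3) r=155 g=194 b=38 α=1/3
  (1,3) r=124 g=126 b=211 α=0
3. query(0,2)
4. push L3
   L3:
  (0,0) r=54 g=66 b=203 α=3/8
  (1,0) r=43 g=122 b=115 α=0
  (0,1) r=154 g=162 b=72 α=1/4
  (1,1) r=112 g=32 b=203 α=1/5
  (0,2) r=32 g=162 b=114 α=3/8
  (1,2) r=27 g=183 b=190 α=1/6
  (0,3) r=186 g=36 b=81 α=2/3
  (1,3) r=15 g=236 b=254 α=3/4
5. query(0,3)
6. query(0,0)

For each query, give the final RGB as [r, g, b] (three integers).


query (0,2) [L1,L2] — begin 0,0,0
after L1 α=1/2: [34, 99/2, 251/2]
after L2 α=4/7: [1122/7, 489/14, 1385/14]
rounded: [160, 35, 99]

at x=0,y=3 over L1,L2,L3:
after L1 α=1/8: [179/8, 181/8, 169/8]
after L2 α=1/3: [799/12, 319/4, 107/4]
after L3 α=2/3: [5263/36, 607/12, 755/12]
→ [146, 51, 63]

at x=0,y=0 over L1,L2,L3:
after L1 α=3/5: [384/5, 663/5, 663/5]
after L2 α=2/3: [2764/15, 2873/15, 1583/15]
after L3 α=3/8: [1625/12, 3467/24, 1705/12]
rounded: [135, 144, 142]


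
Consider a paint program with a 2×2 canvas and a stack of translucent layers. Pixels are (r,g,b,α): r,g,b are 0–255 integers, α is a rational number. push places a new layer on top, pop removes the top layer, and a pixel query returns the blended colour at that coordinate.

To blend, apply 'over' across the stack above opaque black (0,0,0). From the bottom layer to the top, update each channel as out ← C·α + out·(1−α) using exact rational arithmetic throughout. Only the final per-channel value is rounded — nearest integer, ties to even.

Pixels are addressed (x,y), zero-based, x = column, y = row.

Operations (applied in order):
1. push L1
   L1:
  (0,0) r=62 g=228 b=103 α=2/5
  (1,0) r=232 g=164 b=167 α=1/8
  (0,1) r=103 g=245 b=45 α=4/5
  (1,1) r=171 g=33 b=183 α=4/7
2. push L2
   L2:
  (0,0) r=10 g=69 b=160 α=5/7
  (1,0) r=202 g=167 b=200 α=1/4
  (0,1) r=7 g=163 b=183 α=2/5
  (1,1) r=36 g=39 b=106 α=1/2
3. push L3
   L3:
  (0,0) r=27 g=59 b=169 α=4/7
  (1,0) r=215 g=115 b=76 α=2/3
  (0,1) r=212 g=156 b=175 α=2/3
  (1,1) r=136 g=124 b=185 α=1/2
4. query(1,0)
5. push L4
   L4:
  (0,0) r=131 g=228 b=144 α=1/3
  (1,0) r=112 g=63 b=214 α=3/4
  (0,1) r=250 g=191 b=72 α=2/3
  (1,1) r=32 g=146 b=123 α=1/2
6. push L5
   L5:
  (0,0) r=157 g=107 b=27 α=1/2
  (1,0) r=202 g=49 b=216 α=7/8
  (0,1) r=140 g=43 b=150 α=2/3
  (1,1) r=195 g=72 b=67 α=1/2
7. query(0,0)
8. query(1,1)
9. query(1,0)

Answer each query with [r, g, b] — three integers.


at x=1,y=0 over L1,L2,L3:
after L1 α=1/8: [29, 41/2, 167/8]
after L2 α=1/4: [289/4, 457/8, 2101/32]
after L3 α=2/3: [2009/12, 2297/24, 6965/96]
→ [167, 96, 73]

query (0,0) [L1,L2,L3,L4,L5] — begin 0,0,0
L1 α=2/5: [124/5, 456/5, 206/5]
L2 α=5/7: [498/35, 2637/35, 4412/35]
L3 α=4/7: [5274/245, 16171/245, 36896/245]
L4 α=1/3: [42643/735, 88202/735, 109072/735]
L5 α=1/2: [79019/735, 166847/1470, 128917/1470]
= [108, 114, 88]

at x=1,y=1 over L1,L2,L3,L4,L5:
+L1 (α=4/7) → [684/7, 132/7, 732/7]
+L2 (α=1/2) → [468/7, 405/14, 737/7]
+L3 (α=1/2) → [710/7, 2141/28, 1016/7]
+L4 (α=1/2) → [467/7, 6229/56, 1877/14]
+L5 (α=1/2) → [916/7, 10261/112, 2815/28]
→ [131, 92, 101]

query (1,0) [L1,L2,L3,L4,L5] — begin 0,0,0
+L1 (α=1/8) → [29, 41/2, 167/8]
+L2 (α=1/4) → [289/4, 457/8, 2101/32]
+L3 (α=2/3) → [2009/12, 2297/24, 6965/96]
+L4 (α=3/4) → [6041/48, 6833/96, 68597/384]
+L5 (α=7/8) → [73913/384, 39761/768, 649205/3072]
= [192, 52, 211]


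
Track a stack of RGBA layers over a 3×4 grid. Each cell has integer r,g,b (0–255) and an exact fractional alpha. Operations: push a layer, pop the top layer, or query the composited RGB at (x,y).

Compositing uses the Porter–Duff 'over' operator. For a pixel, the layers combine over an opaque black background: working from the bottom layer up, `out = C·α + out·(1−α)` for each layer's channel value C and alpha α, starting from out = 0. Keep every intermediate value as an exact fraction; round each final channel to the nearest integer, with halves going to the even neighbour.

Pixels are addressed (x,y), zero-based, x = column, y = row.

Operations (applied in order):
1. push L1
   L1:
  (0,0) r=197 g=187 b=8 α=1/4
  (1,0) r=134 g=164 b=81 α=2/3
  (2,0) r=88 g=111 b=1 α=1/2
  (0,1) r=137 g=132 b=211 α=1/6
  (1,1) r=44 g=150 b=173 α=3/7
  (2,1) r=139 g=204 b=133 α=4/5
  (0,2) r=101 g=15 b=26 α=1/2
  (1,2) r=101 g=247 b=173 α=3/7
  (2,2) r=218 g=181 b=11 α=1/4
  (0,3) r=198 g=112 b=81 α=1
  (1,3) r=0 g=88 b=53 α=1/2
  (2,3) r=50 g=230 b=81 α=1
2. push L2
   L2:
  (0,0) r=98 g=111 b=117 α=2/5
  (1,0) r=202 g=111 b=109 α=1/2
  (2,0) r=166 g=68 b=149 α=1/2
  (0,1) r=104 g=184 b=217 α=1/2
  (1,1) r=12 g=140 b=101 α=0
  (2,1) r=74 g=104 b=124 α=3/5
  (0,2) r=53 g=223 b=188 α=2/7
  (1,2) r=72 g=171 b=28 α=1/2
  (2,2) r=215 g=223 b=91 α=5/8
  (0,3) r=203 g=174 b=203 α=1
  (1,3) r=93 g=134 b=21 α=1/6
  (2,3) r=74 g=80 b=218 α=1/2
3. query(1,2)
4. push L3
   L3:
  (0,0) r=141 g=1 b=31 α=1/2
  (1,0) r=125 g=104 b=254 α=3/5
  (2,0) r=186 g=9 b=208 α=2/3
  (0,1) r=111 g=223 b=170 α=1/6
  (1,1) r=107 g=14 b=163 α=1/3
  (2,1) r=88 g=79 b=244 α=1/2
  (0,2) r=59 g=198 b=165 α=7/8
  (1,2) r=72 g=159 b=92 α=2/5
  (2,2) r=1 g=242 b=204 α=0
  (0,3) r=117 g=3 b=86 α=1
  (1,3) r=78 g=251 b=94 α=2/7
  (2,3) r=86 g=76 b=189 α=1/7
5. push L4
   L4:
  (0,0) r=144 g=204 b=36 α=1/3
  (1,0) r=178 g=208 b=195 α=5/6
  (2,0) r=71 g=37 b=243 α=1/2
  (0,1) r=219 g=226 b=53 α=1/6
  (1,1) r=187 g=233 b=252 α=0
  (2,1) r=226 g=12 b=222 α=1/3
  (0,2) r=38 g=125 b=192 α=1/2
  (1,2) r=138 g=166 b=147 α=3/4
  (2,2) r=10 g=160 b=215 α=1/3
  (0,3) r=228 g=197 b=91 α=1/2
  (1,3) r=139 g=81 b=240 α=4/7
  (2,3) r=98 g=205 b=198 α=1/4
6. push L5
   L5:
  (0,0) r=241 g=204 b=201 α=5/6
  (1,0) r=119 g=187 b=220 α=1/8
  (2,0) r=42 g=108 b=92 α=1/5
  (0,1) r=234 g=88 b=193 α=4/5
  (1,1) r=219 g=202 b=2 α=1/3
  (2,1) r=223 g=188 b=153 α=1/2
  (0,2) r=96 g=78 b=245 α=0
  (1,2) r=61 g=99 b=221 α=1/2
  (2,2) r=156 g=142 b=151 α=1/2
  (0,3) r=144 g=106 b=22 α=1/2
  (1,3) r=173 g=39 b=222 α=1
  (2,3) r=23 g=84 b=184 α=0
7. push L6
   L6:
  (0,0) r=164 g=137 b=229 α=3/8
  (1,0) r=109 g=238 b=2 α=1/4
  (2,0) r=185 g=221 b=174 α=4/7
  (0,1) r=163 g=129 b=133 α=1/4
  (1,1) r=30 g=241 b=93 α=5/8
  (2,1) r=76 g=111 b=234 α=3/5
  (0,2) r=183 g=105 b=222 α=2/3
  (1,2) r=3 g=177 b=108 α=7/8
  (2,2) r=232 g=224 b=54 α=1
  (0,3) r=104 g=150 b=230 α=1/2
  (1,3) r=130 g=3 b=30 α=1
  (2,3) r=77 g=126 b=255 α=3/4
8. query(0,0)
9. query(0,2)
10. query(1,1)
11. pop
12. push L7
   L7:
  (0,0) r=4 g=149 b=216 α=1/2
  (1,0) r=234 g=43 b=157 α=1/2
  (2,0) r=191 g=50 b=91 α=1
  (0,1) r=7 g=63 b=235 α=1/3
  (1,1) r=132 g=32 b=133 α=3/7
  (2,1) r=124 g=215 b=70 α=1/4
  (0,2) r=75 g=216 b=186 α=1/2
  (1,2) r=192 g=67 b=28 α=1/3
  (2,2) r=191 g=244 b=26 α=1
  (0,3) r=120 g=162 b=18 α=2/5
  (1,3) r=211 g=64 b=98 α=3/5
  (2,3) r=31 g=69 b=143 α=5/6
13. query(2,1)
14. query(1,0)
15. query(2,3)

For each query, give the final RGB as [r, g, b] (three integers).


(1,2) stack=L1,L2; from [0,0,0]:
+L1 (α=3/7) → [303/7, 741/7, 519/7]
+L2 (α=1/2) → [807/14, 969/7, 715/14]
rounded: [58, 138, 51]

query (0,0) [L1,L2,L3,L4,L5,L6] — begin 0,0,0
+L1 (α=1/4) → [197/4, 187/4, 2]
+L2 (α=2/5) → [275/4, 1449/20, 48]
+L3 (α=1/2) → [839/8, 1469/40, 79/2]
+L4 (α=1/3) → [1415/12, 5549/60, 115/3]
+L5 (α=5/6) → [15875/72, 66749/360, 1565/9]
+L6 (α=3/8) → [114799/576, 96341/576, 1751/9]
= [199, 167, 195]

at x=0,y=2 over L1,L2,L3,L4,L5,L6:
L1 α=1/2: [101/2, 15/2, 13]
L2 α=2/7: [717/14, 967/14, 63]
L3 α=7/8: [6499/112, 20371/112, 609/4]
L4 α=1/2: [10755/224, 34371/224, 1377/8]
L5 α=0: [10755/224, 34371/224, 1377/8]
L6 α=2/3: [30913/224, 27137/224, 1643/8]
= [138, 121, 205]

at x=1,y=1 over L1,L2,L3,L4,L5,L6:
L1 α=3/7: [132/7, 450/7, 519/7]
L2 α=0: [132/7, 450/7, 519/7]
L3 α=1/3: [1013/21, 998/21, 2179/21]
L4 α=0: [1013/21, 998/21, 2179/21]
L5 α=1/3: [6625/63, 6238/63, 4400/63]
L6 α=5/8: [9775/168, 31543/168, 14165/168]
→ [58, 188, 84]

at x=2,y=1 over L1,L2,L3,L4,L5,L7:
+L1 (α=4/5) → [556/5, 816/5, 532/5]
+L2 (α=3/5) → [2222/25, 3192/25, 2924/25]
+L3 (α=1/2) → [2211/25, 5167/50, 4512/25]
+L4 (α=1/3) → [10072/75, 5467/75, 4858/25]
+L5 (α=1/2) → [26797/150, 19567/150, 8683/50]
+L7 (α=1/4) → [32997/200, 30317/200, 29549/200]
rounded: [165, 152, 148]

query (1,0) [L1,L2,L3,L4,L5,L7] — begin 0,0,0
+L1 (α=2/3) → [268/3, 328/3, 54]
+L2 (α=1/2) → [437/3, 661/6, 163/2]
+L3 (α=3/5) → [1999/15, 1597/15, 185]
+L4 (α=5/6) → [15349/90, 17197/90, 580/3]
+L5 (α=1/8) → [118153/720, 137209/720, 590/3]
+L7 (α=1/2) → [286633/1440, 168169/1440, 1061/6]
→ [199, 117, 177]

at x=2,y=3 over L1,L2,L3,L4,L5,L7:
+L1 (α=1) → [50, 230, 81]
+L2 (α=1/2) → [62, 155, 299/2]
+L3 (α=1/7) → [458/7, 1006/7, 1086/7]
+L4 (α=1/4) → [515/7, 4453/28, 1161/7]
+L5 (α=0) → [515/7, 4453/28, 1161/7]
+L7 (α=5/6) → [800/21, 14113/168, 3083/21]
= [38, 84, 147]


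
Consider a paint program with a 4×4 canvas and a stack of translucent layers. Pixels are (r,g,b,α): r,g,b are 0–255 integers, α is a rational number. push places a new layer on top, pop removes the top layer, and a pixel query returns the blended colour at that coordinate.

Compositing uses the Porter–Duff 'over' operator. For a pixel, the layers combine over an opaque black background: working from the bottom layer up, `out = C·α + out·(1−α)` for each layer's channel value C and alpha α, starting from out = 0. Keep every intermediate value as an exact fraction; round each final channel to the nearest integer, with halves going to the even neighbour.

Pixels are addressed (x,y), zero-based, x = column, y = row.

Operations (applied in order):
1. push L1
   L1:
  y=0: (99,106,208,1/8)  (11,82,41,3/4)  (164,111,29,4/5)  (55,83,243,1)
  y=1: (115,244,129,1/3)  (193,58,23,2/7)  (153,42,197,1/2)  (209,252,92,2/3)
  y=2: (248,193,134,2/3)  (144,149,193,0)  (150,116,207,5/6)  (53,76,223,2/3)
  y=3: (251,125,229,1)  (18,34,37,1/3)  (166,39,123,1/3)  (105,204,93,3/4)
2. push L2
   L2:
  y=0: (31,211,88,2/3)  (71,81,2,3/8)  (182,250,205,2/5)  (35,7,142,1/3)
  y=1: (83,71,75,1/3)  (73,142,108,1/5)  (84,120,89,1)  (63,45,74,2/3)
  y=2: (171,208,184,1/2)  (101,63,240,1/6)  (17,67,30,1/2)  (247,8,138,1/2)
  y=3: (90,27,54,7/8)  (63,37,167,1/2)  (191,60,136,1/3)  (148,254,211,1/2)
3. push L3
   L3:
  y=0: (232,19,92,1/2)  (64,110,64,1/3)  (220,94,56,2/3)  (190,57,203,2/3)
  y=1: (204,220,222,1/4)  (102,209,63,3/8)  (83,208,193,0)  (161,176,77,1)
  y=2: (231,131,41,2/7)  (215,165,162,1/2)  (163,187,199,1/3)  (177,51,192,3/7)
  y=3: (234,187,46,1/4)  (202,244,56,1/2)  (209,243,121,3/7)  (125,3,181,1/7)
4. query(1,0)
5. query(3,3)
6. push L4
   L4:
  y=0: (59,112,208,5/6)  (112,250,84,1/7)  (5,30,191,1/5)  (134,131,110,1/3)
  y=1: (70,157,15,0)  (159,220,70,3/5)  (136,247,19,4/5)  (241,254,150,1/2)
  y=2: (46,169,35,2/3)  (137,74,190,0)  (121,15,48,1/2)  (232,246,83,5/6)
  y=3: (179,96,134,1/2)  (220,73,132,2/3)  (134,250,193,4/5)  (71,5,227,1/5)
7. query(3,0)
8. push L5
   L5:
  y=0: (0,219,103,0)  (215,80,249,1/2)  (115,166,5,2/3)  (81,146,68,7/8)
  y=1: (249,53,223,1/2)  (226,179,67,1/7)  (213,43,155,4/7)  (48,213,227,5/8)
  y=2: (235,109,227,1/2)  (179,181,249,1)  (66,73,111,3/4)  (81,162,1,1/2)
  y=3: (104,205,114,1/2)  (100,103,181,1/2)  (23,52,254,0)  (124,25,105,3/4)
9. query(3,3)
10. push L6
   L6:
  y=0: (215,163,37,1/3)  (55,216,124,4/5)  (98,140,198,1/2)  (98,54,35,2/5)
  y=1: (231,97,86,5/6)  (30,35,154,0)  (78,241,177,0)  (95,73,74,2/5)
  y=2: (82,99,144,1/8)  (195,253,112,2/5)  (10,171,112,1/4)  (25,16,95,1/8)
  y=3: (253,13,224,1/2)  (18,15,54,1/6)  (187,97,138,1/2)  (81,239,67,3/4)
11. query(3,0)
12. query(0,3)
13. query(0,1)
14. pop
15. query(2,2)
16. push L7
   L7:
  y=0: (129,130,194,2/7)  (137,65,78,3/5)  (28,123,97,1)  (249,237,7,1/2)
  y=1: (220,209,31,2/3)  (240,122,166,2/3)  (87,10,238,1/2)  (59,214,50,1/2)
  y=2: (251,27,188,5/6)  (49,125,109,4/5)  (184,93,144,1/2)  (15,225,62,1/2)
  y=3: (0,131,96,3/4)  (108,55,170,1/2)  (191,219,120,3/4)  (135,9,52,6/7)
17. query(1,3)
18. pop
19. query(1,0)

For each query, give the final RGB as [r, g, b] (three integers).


query (1,0) [L1,L2,L3] — begin 0,0,0
L1 α=3/4: [33/4, 123/2, 123/4]
L2 α=3/8: [1017/32, 1101/16, 639/32]
L3 α=1/3: [2041/48, 1981/24, 1663/48]
rounded: [43, 83, 35]

at x=3,y=3 over L1,L2,L3:
after L1 α=3/4: [315/4, 153, 279/4]
after L2 α=1/2: [907/8, 407/2, 1123/8]
after L3 α=1/7: [3221/28, 1224/7, 4093/28]
= [115, 175, 146]

at x=3,y=0 over L1,L2,L3,L4:
+L1 (α=1) → [55, 83, 243]
+L2 (α=1/3) → [145/3, 173/3, 628/3]
+L3 (α=2/3) → [1285/9, 515/9, 1846/9]
+L4 (α=1/3) → [3776/27, 2209/27, 4682/27]
rounded: [140, 82, 173]

query (3,3) [L1,L2,L3,L4,L5] — begin 0,0,0
after L1 α=3/4: [315/4, 153, 279/4]
after L2 α=1/2: [907/8, 407/2, 1123/8]
after L3 α=1/7: [3221/28, 1224/7, 4093/28]
after L4 α=1/5: [3718/35, 4931/35, 5682/35]
after L5 α=3/4: [8369/70, 1889/35, 16707/140]
rounded: [120, 54, 119]

query (3,0) [L1,L2,L3,L4,L5,L6] — begin 0,0,0
L1 α=1: [55, 83, 243]
L2 α=1/3: [145/3, 173/3, 628/3]
L3 α=2/3: [1285/9, 515/9, 1846/9]
L4 α=1/3: [3776/27, 2209/27, 4682/27]
L5 α=7/8: [19085/216, 29803/216, 8767/108]
L6 α=2/5: [33197/360, 37579/360, 11287/180]
→ [92, 104, 63]

(0,3) stack=L1,L2,L3,L4,L5,L6; from [0,0,0]:
after L1 α=1: [251, 125, 229]
after L2 α=7/8: [881/8, 157/4, 607/8]
after L3 α=1/4: [4515/32, 1219/16, 2189/32]
after L4 α=1/2: [10243/64, 2755/32, 6477/64]
after L5 α=1/2: [16899/128, 9315/64, 13773/128]
after L6 α=1/2: [49283/256, 10147/128, 42445/256]
→ [193, 79, 166]

query (0,1) [L1,L2,L3,L4,L5,L6] — begin 0,0,0
after L1 α=1/3: [115/3, 244/3, 43]
after L2 α=1/3: [479/9, 701/9, 161/3]
after L3 α=1/4: [1091/12, 1361/12, 383/4]
after L4 α=0: [1091/12, 1361/12, 383/4]
after L5 α=1/2: [4079/24, 1997/24, 1275/8]
after L6 α=5/6: [31799/144, 13637/144, 4715/48]
rounded: [221, 95, 98]

query (2,2) [L1,L2,L3,L4,L5] — begin 0,0,0
after L1 α=5/6: [125, 290/3, 345/2]
after L2 α=1/2: [71, 491/6, 405/4]
after L3 α=1/3: [305/3, 1052/9, 803/6]
after L4 α=1/2: [334/3, 1187/18, 1091/12]
after L5 α=3/4: [232/3, 5129/72, 5087/48]
→ [77, 71, 106]

query (1,3) [L1,L2,L3,L4,L5,L7] — begin 0,0,0
after L1 α=1/3: [6, 34/3, 37/3]
after L2 α=1/2: [69/2, 145/6, 269/3]
after L3 α=1/2: [473/4, 1609/12, 437/6]
after L4 α=2/3: [2233/12, 3361/36, 2021/18]
after L5 α=1/2: [3433/24, 7069/72, 5279/36]
after L7 α=1/2: [6025/48, 11029/144, 11399/72]
rounded: [126, 77, 158]

query (1,0) [L1,L2,L3,L4,L5] — begin 0,0,0
+L1 (α=3/4) → [33/4, 123/2, 123/4]
+L2 (α=3/8) → [1017/32, 1101/16, 639/32]
+L3 (α=1/3) → [2041/48, 1981/24, 1663/48]
+L4 (α=1/7) → [2937/56, 2981/28, 2335/56]
+L5 (α=1/2) → [14977/112, 5221/56, 16279/112]
→ [134, 93, 145]


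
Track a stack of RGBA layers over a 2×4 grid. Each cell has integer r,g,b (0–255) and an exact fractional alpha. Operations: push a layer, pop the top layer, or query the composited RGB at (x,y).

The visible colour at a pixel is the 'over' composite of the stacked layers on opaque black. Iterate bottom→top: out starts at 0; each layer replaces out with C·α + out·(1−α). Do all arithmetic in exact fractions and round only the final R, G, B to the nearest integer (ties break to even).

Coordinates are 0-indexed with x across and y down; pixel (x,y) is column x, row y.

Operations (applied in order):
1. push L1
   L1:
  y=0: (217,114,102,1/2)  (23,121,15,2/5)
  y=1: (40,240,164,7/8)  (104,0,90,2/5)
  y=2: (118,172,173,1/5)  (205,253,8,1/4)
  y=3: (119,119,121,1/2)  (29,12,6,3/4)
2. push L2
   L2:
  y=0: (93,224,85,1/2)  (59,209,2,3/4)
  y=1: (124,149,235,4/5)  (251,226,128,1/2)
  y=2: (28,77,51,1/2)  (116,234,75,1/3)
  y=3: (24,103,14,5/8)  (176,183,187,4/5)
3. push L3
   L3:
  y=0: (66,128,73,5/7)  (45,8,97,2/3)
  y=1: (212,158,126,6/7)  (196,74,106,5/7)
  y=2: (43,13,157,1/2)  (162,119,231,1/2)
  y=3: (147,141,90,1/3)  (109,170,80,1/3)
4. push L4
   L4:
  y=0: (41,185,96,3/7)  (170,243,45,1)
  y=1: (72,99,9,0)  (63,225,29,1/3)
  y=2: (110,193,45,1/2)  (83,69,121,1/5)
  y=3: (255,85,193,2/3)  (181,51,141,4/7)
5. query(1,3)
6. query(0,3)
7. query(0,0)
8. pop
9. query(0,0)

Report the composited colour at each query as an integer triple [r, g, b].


query (1,3) [L1,L2,L3,L4] — begin 0,0,0
after L1 α=3/4: [87/4, 9, 9/2]
after L2 α=4/5: [2903/20, 741/5, 301/2]
after L3 α=1/3: [1331/10, 2332/15, 127]
after L4 α=4/7: [11233/70, 3352/35, 135]
= [160, 96, 135]

query (0,3) [L1,L2,L3,L4] — begin 0,0,0
L1 α=1/2: [119/2, 119/2, 121/2]
L2 α=5/8: [597/16, 1387/16, 503/16]
L3 α=1/3: [591/8, 2515/24, 1223/24]
L4 α=2/3: [1557/8, 6595/72, 10487/72]
→ [195, 92, 146]

(0,0) stack=L1,L2,L3,L4; from [0,0,0]:
+L1 (α=1/2) → [217/2, 57, 51]
+L2 (α=1/2) → [403/4, 281/2, 68]
+L3 (α=5/7) → [1063/14, 921/7, 501/7]
+L4 (α=3/7) → [2987/49, 7569/49, 4020/49]
rounded: [61, 154, 82]

query (0,0) [L1,L2,L3] — begin 0,0,0
after L1 α=1/2: [217/2, 57, 51]
after L2 α=1/2: [403/4, 281/2, 68]
after L3 α=5/7: [1063/14, 921/7, 501/7]
→ [76, 132, 72]


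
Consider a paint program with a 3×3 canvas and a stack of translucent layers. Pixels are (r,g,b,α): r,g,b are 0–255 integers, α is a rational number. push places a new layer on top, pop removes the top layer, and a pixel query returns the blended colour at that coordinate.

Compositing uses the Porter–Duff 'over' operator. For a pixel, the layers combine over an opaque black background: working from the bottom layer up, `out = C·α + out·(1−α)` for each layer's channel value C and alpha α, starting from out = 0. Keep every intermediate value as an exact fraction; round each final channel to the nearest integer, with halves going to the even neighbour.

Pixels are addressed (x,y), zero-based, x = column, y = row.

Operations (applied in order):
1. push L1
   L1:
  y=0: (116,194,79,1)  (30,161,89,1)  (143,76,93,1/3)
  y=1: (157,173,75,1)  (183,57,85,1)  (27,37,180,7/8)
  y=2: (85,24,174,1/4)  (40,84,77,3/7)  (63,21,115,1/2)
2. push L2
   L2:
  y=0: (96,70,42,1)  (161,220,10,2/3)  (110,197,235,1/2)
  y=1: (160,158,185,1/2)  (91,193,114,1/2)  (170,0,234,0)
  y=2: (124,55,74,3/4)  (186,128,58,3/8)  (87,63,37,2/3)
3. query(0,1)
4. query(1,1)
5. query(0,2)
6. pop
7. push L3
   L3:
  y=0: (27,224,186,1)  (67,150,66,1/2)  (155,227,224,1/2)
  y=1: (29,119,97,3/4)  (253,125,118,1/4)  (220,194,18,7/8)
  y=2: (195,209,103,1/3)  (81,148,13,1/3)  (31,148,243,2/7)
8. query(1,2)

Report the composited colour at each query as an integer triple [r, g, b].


(0,1) stack=L1,L2; from [0,0,0]:
+L1 (α=1) → [157, 173, 75]
+L2 (α=1/2) → [317/2, 331/2, 130]
→ [158, 166, 130]

(1,1) stack=L1,L2; from [0,0,0]:
L1 α=1: [183, 57, 85]
L2 α=1/2: [137, 125, 199/2]
→ [137, 125, 100]

query (0,2) [L1,L2] — begin 0,0,0
+L1 (α=1/4) → [85/4, 6, 87/2]
+L2 (α=3/4) → [1573/16, 171/4, 531/8]
= [98, 43, 66]

query (1,2) [L1,L3] — begin 0,0,0
L1 α=3/7: [120/7, 36, 33]
L3 α=1/3: [269/7, 220/3, 79/3]
rounded: [38, 73, 26]


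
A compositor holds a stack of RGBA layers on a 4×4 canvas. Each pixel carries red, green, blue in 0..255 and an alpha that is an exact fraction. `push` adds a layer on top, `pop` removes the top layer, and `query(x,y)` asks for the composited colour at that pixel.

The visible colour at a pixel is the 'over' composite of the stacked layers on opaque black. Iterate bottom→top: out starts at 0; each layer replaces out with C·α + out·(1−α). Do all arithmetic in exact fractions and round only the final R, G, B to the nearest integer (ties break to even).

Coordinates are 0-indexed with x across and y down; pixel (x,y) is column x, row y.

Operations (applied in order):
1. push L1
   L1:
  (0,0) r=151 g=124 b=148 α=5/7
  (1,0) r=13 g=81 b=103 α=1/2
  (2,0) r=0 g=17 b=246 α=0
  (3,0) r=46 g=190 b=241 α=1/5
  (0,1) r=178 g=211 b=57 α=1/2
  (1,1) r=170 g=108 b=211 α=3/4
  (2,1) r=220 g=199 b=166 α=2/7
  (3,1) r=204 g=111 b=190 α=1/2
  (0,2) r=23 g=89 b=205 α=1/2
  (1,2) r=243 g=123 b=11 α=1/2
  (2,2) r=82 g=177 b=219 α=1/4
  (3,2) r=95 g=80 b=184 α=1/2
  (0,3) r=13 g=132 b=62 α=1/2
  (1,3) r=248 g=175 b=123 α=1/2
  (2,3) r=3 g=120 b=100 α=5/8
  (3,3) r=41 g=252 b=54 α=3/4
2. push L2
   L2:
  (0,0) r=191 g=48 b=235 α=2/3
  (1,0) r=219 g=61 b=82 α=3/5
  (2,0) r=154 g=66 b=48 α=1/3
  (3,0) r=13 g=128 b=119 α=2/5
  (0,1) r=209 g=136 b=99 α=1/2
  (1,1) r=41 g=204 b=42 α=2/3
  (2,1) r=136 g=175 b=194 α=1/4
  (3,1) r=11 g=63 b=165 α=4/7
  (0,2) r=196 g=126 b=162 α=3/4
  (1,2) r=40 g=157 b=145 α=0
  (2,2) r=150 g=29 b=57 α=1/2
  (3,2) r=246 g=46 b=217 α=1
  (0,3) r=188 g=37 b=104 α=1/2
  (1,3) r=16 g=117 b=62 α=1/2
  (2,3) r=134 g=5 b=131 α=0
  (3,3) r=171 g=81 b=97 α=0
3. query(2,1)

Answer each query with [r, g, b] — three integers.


at x=2,y=1 over L1,L2:
after L1 α=2/7: [440/7, 398/7, 332/7]
after L2 α=1/4: [568/7, 2419/28, 1177/14]
→ [81, 86, 84]


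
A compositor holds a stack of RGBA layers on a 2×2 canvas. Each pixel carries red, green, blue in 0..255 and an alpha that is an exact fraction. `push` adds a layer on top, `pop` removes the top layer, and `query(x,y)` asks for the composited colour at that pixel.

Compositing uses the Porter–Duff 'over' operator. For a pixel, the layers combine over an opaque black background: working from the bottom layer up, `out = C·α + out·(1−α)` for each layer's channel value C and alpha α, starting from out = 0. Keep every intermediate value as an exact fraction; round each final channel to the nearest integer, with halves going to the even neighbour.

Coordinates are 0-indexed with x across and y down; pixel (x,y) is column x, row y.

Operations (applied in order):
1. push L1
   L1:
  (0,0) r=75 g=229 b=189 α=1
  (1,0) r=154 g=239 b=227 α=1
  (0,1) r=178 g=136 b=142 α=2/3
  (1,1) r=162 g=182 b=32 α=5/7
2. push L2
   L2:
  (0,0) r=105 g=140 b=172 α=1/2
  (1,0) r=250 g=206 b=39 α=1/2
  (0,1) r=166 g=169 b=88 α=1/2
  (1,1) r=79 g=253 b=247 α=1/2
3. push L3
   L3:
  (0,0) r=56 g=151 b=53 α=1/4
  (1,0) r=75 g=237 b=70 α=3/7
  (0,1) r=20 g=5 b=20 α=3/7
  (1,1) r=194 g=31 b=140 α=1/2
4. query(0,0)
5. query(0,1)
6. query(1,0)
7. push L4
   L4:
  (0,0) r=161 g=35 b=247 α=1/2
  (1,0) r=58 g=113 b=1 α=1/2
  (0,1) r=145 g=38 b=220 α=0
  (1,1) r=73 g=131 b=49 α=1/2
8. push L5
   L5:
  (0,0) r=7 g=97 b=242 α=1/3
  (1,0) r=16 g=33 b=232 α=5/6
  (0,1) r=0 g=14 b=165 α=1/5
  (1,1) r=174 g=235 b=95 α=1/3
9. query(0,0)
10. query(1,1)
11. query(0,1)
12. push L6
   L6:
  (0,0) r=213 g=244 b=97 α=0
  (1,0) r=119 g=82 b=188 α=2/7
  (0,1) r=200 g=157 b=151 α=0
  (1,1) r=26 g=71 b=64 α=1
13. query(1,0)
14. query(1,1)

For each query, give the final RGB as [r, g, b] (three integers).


(0,0) stack=L1,L2,L3; from [0,0,0]:
+L1 (α=1) → [75, 229, 189]
+L2 (α=1/2) → [90, 369/2, 361/2]
+L3 (α=1/4) → [163/2, 1409/8, 1189/8]
= [82, 176, 149]

at x=0,y=1 over L1,L2,L3:
after L1 α=2/3: [356/3, 272/3, 284/3]
after L2 α=1/2: [427/3, 779/6, 274/3]
after L3 α=3/7: [1888/21, 229/3, 1276/21]
→ [90, 76, 61]

query (1,0) [L1,L2,L3] — begin 0,0,0
L1 α=1: [154, 239, 227]
L2 α=1/2: [202, 445/2, 133]
L3 α=3/7: [1033/7, 1601/7, 106]
rounded: [148, 229, 106]

at x=0,y=0 over L1,L2,L3,L4,L5:
L1 α=1: [75, 229, 189]
L2 α=1/2: [90, 369/2, 361/2]
L3 α=1/4: [163/2, 1409/8, 1189/8]
L4 α=1/2: [485/4, 1689/16, 3165/16]
L5 α=1/3: [499/6, 2465/24, 5101/24]
rounded: [83, 103, 213]

(1,1) stack=L1,L2,L3,L4,L5; from [0,0,0]:
after L1 α=5/7: [810/7, 130, 160/7]
after L2 α=1/2: [1363/14, 383/2, 1889/14]
after L3 α=1/2: [4079/28, 445/4, 3849/28]
after L4 α=1/2: [6123/56, 969/8, 5221/56]
after L5 α=1/3: [3665/28, 1909/12, 2627/28]
= [131, 159, 94]

query (0,1) [L1,L2,L3,L4,L5] — begin 0,0,0
+L1 (α=2/3) → [356/3, 272/3, 284/3]
+L2 (α=1/2) → [427/3, 779/6, 274/3]
+L3 (α=3/7) → [1888/21, 229/3, 1276/21]
+L4 (α=0) → [1888/21, 229/3, 1276/21]
+L5 (α=1/5) → [7552/105, 958/15, 8569/105]
rounded: [72, 64, 82]

query (1,0) [L1,L2,L3,L4,L5,L6] — begin 0,0,0
L1 α=1: [154, 239, 227]
L2 α=1/2: [202, 445/2, 133]
L3 α=3/7: [1033/7, 1601/7, 106]
L4 α=1/2: [1439/14, 1196/7, 107/2]
L5 α=5/6: [853/28, 2351/42, 809/4]
L6 α=2/7: [10929/196, 18643/294, 5549/28]
= [56, 63, 198]

(1,1) stack=L1,L2,L3,L4,L5,L6; from [0,0,0]:
L1 α=5/7: [810/7, 130, 160/7]
L2 α=1/2: [1363/14, 383/2, 1889/14]
L3 α=1/2: [4079/28, 445/4, 3849/28]
L4 α=1/2: [6123/56, 969/8, 5221/56]
L5 α=1/3: [3665/28, 1909/12, 2627/28]
L6 α=1: [26, 71, 64]
→ [26, 71, 64]
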